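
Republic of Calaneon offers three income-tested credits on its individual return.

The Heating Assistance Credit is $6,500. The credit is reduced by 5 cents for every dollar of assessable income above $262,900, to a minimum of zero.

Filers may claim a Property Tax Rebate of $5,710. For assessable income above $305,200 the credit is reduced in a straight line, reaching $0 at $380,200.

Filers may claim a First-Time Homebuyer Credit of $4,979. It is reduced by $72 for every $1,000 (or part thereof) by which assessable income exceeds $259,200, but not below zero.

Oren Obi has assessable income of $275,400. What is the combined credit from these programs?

Heating Assistance Credit: 5% of the $12,500 excess over $262,900 is $625; credit = $6,500 − $625 = $5,875.
Property Tax Rebate: $275,400 is at or below the $305,200 threshold, so the full $5,710 applies.
First-Time Homebuyer Credit: income exceeds $259,200 by $16,200, which is 17 full-or-partial $1,000 increments; reduction = 17 × $72 = $1,224, leaving $3,755.
Total: $5,875 + $5,710 + $3,755 = $15,340.

$15,340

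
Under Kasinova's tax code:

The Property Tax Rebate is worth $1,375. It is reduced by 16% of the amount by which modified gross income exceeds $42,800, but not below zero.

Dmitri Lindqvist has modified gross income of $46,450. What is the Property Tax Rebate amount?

Property Tax Rebate: 16% of the $3,650 excess over $42,800 is $584; credit = $1,375 − $584 = $791.

$791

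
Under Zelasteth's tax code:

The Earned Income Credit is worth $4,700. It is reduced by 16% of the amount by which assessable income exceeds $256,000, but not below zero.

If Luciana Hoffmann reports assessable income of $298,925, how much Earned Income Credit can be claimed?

Earned Income Credit: 16% of the $42,925 excess over $256,000 is $6,868 ≥ base, so the credit is $0.

$0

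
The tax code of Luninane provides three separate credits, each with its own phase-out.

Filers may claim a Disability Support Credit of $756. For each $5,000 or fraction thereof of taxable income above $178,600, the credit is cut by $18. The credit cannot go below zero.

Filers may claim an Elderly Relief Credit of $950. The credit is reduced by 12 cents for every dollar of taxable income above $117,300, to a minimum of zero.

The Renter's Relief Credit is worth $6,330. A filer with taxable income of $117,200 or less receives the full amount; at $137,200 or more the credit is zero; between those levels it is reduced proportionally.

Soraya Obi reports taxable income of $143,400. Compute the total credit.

$756

Disability Support Credit: $143,400 is at or below the $178,600 threshold, so the full $756 applies.
Elderly Relief Credit: 12% of the $26,100 excess over $117,300 is $3,132 ≥ base, so the credit is $0.
Renter's Relief Credit: $143,400 is at or above $137,200, so the credit is $0.
Total: $756 + $0 + $0 = $756.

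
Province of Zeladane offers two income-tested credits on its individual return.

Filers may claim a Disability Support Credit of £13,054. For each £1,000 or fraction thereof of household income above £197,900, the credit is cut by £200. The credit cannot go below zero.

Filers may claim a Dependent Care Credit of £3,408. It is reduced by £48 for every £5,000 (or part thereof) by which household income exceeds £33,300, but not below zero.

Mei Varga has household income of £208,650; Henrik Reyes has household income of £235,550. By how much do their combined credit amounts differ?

£5,640

Mei (£208,650): Disability Support Credit: income exceeds £197,900 by £10,750, which is 11 full-or-partial £1,000 increments; reduction = 11 × £200 = £2,200, leaving £10,854. Dependent Care Credit: income exceeds £33,300 by £175,350, which is 36 full-or-partial £5,000 increments; reduction = 36 × £48 = £1,728, leaving £1,680. total £10,854 + £1,680 = £12,534
Henrik (£235,550): Disability Support Credit: income exceeds £197,900 by £37,650, which is 38 full-or-partial £1,000 increments; reduction = 38 × £200 = £7,600, leaving £5,454. Dependent Care Credit: income exceeds £33,300 by £202,250, which is 41 full-or-partial £5,000 increments; reduction = 41 × £48 = £1,968, leaving £1,440. total £5,454 + £1,440 = £6,894
Difference: |£12,534 − £6,894| = £5,640.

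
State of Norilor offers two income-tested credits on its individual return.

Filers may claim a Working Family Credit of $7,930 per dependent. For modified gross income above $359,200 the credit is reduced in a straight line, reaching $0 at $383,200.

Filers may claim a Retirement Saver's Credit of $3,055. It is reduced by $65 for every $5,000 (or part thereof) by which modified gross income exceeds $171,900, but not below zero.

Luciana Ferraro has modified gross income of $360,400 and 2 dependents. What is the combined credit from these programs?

Working Family Credit: base = 2 × $7,930 = $15,860. $360,400 is $1,200 into a $24,000 phase-out range, leaving 22,800/24,000 of the credit: $15,860 × 22,800/24,000 = $15,067.
Retirement Saver's Credit: income exceeds $171,900 by $188,500, which is 38 full-or-partial $5,000 increments; reduction = 38 × $65 = $2,470, leaving $585.
Total: $15,067 + $585 = $15,652.

$15,652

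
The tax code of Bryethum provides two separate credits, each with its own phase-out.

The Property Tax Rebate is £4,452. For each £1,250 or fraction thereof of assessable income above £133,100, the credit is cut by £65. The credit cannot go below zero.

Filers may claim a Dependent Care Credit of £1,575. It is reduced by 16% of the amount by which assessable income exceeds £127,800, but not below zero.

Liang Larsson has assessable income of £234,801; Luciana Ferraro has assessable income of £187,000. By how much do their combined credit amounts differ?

£1,592

Liang (£234,801): Property Tax Rebate: income exceeds £133,100 by £101,701 → 82 increments × £65 = £5,330 ≥ base, so the credit is £0. Dependent Care Credit: 16% of the £107,001 excess over £127,800 is £17,120.16 ≥ base, so the credit is £0. total £0 + £0 = £0
Luciana (£187,000): Property Tax Rebate: income exceeds £133,100 by £53,900, which is 44 full-or-partial £1,250 increments; reduction = 44 × £65 = £2,860, leaving £1,592. Dependent Care Credit: 16% of the £59,200 excess over £127,800 is £9,472 ≥ base, so the credit is £0. total £1,592 + £0 = £1,592
Difference: |£0 − £1,592| = £1,592.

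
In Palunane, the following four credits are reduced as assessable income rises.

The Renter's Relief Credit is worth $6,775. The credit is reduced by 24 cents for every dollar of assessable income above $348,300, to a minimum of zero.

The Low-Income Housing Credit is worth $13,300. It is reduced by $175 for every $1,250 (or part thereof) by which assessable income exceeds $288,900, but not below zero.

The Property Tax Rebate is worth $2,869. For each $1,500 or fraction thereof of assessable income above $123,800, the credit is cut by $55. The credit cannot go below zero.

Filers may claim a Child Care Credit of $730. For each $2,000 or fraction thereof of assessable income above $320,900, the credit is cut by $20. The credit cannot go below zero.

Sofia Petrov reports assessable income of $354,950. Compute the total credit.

Renter's Relief Credit: 24% of the $6,650 excess over $348,300 is $1,596; credit = $6,775 − $1,596 = $5,179.
Low-Income Housing Credit: income exceeds $288,900 by $66,050, which is 53 full-or-partial $1,250 increments; reduction = 53 × $175 = $9,275, leaving $4,025.
Property Tax Rebate: income exceeds $123,800 by $231,150 → 155 increments × $55 = $8,525 ≥ base, so the credit is $0.
Child Care Credit: income exceeds $320,900 by $34,050, which is 18 full-or-partial $2,000 increments; reduction = 18 × $20 = $360, leaving $370.
Total: $5,179 + $4,025 + $0 + $370 = $9,574.

$9,574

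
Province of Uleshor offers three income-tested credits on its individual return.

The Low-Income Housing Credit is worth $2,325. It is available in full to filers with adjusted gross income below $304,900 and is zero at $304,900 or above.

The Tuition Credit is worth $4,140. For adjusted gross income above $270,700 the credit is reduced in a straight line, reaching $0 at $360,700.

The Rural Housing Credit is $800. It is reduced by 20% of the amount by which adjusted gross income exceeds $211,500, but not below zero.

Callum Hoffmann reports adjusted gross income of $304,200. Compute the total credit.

Low-Income Housing Credit: $304,200 is below the $304,900 cutoff, so the full $2,325 applies.
Tuition Credit: $304,200 is $33,500 into a $90,000 phase-out range, leaving 56,500/90,000 of the credit: $4,140 × 56,500/90,000 = $2,599.
Rural Housing Credit: 20% of the $92,700 excess over $211,500 is $18,540 ≥ base, so the credit is $0.
Total: $2,325 + $2,599 + $0 = $4,924.

$4,924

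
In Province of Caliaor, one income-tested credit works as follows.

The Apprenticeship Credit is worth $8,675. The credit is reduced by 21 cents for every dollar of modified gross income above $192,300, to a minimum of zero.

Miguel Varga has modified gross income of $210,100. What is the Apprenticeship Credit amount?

$4,937

Apprenticeship Credit: 21% of the $17,800 excess over $192,300 is $3,738; credit = $8,675 − $3,738 = $4,937.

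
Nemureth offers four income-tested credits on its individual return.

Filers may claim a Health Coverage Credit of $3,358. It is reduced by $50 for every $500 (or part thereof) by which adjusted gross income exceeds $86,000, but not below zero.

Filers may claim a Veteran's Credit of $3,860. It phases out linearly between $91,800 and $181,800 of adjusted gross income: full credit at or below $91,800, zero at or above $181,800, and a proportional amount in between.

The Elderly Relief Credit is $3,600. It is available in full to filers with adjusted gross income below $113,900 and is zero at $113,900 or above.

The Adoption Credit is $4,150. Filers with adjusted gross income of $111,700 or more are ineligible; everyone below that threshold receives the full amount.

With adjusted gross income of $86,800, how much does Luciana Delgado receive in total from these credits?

$14,868

Health Coverage Credit: income exceeds $86,000 by $800, which is 2 full-or-partial $500 increments; reduction = 2 × $50 = $100, leaving $3,258.
Veteran's Credit: $86,800 is at or below the $91,800 threshold, so the full $3,860 applies.
Elderly Relief Credit: $86,800 is below the $113,900 cutoff, so the full $3,600 applies.
Adoption Credit: $86,800 is below the $111,700 cutoff, so the full $4,150 applies.
Total: $3,258 + $3,860 + $3,600 + $4,150 = $14,868.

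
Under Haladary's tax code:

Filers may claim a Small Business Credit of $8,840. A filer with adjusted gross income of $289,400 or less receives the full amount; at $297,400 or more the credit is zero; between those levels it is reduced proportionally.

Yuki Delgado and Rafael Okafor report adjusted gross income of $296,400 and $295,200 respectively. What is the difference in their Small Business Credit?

$1,326

Yuki ($296,400): Small Business Credit: $296,400 is $7,000 into a $8,000 phase-out range, leaving 1,000/8,000 of the credit: $8,840 × 1,000/8,000 = $1,105.
Rafael ($295,200): Small Business Credit: $295,200 is $5,800 into a $8,000 phase-out range, leaving 2,200/8,000 of the credit: $8,840 × 2,200/8,000 = $2,431.
Difference: |$1,105 − $2,431| = $1,326.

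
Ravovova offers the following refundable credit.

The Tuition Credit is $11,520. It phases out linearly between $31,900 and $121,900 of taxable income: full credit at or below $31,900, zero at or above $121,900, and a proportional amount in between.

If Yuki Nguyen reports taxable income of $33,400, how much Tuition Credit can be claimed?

Tuition Credit: $33,400 is $1,500 into a $90,000 phase-out range, leaving 88,500/90,000 of the credit: $11,520 × 88,500/90,000 = $11,328.

$11,328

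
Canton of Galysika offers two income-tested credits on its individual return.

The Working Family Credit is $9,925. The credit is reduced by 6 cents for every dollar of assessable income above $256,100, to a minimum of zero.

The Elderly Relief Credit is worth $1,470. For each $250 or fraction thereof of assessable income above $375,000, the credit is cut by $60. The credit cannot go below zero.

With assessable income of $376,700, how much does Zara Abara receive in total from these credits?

Working Family Credit: 6% of the $120,600 excess over $256,100 is $7,236; credit = $9,925 − $7,236 = $2,689.
Elderly Relief Credit: income exceeds $375,000 by $1,700, which is 7 full-or-partial $250 increments; reduction = 7 × $60 = $420, leaving $1,050.
Total: $2,689 + $1,050 = $3,739.

$3,739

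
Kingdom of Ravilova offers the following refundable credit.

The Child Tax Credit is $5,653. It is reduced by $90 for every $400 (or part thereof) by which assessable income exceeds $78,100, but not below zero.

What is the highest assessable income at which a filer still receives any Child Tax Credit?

$102,900

After 62 increments the reduction is 62 × $90 = $5,580, leaving $73; one more increment wipes it out. Increment 62 ends at excess 62 × $400 = $24,800, so the highest qualifying income is $78,100 + $24,800 = $102,900.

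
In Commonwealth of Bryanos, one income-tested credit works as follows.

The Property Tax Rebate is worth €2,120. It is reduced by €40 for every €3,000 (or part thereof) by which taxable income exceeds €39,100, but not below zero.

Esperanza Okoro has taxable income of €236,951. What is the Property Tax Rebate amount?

€0

Property Tax Rebate: income exceeds €39,100 by €197,851 → 66 increments × €40 = €2,640 ≥ base, so the credit is €0.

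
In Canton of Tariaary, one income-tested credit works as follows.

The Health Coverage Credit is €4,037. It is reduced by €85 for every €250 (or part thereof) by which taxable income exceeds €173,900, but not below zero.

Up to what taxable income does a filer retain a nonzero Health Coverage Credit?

€185,650

After 47 increments the reduction is 47 × €85 = €3,995, leaving €42; one more increment wipes it out. Increment 47 ends at excess 47 × €250 = €11,750, so the highest qualifying income is €173,900 + €11,750 = €185,650.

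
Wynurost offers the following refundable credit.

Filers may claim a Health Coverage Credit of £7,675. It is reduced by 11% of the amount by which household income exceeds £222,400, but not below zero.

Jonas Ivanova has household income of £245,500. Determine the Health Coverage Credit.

£5,134

Health Coverage Credit: 11% of the £23,100 excess over £222,400 is £2,541; credit = £7,675 − £2,541 = £5,134.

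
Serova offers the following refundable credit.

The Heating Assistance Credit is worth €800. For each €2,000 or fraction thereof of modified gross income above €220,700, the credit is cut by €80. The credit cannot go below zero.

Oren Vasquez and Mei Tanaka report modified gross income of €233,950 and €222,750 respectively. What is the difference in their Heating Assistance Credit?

€400

Oren (€233,950): Heating Assistance Credit: income exceeds €220,700 by €13,250, which is 7 full-or-partial €2,000 increments; reduction = 7 × €80 = €560, leaving €240.
Mei (€222,750): Heating Assistance Credit: income exceeds €220,700 by €2,050, which is 2 full-or-partial €2,000 increments; reduction = 2 × €80 = €160, leaving €640.
Difference: |€240 − €640| = €400.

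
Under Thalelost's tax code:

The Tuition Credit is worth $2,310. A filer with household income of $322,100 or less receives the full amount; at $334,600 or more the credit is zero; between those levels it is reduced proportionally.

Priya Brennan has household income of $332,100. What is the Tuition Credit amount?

$462

Tuition Credit: $332,100 is $10,000 into a $12,500 phase-out range, leaving 2,500/12,500 of the credit: $2,310 × 2,500/12,500 = $462.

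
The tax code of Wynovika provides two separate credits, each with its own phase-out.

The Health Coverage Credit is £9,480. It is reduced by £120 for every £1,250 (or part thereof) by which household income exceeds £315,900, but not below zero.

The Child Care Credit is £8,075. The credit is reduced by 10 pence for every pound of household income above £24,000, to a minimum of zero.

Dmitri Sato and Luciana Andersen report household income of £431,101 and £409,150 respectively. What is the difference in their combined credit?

£480

Dmitri (£431,101): Health Coverage Credit: income exceeds £315,900 by £115,201 → 93 increments × £120 = £11,160 ≥ base, so the credit is £0. Child Care Credit: 10% of the £407,101 excess over £24,000 is £40,710.10 ≥ base, so the credit is £0. total £0 + £0 = £0
Luciana (£409,150): Health Coverage Credit: income exceeds £315,900 by £93,250, which is 75 full-or-partial £1,250 increments; reduction = 75 × £120 = £9,000, leaving £480. Child Care Credit: 10% of the £385,150 excess over £24,000 is £38,515 ≥ base, so the credit is £0. total £480 + £0 = £480
Difference: |£0 − £480| = £480.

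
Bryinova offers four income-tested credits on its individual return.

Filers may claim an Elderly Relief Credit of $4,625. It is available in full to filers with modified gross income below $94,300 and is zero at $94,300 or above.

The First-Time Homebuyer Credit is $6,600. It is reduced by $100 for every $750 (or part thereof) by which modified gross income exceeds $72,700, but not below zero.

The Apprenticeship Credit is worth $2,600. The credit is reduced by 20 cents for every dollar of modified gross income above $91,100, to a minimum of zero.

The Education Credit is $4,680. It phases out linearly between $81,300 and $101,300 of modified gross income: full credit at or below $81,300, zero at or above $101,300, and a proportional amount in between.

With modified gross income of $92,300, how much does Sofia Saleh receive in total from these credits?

$12,991

Elderly Relief Credit: $92,300 is below the $94,300 cutoff, so the full $4,625 applies.
First-Time Homebuyer Credit: income exceeds $72,700 by $19,600, which is 27 full-or-partial $750 increments; reduction = 27 × $100 = $2,700, leaving $3,900.
Apprenticeship Credit: 20% of the $1,200 excess over $91,100 is $240; credit = $2,600 − $240 = $2,360.
Education Credit: $92,300 is $11,000 into a $20,000 phase-out range, leaving 9,000/20,000 of the credit: $4,680 × 9,000/20,000 = $2,106.
Total: $4,625 + $3,900 + $2,360 + $2,106 = $12,991.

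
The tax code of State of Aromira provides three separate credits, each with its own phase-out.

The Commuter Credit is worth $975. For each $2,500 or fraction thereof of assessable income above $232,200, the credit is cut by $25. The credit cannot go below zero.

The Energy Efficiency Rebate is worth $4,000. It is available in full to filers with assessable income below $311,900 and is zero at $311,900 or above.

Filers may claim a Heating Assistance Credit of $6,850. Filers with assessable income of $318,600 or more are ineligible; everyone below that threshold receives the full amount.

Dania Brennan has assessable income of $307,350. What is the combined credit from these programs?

$11,050

Commuter Credit: income exceeds $232,200 by $75,150, which is 31 full-or-partial $2,500 increments; reduction = 31 × $25 = $775, leaving $200.
Energy Efficiency Rebate: $307,350 is below the $311,900 cutoff, so the full $4,000 applies.
Heating Assistance Credit: $307,350 is below the $318,600 cutoff, so the full $6,850 applies.
Total: $200 + $4,000 + $6,850 = $11,050.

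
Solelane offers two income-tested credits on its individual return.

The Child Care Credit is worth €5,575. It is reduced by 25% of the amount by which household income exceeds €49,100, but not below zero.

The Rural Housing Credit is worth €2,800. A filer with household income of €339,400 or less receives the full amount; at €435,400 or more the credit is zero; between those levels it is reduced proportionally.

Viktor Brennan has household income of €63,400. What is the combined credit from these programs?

Child Care Credit: 25% of the €14,300 excess over €49,100 is €3,575; credit = €5,575 − €3,575 = €2,000.
Rural Housing Credit: €63,400 is at or below the €339,400 threshold, so the full €2,800 applies.
Total: €2,000 + €2,800 = €4,800.

€4,800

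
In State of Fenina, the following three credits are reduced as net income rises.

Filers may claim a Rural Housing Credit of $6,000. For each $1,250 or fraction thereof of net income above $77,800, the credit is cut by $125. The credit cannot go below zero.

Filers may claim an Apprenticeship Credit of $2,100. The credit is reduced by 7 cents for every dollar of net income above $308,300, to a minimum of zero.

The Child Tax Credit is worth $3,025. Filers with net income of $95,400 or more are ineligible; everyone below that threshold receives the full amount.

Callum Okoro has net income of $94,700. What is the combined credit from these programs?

Rural Housing Credit: income exceeds $77,800 by $16,900, which is 14 full-or-partial $1,250 increments; reduction = 14 × $125 = $1,750, leaving $4,250.
Apprenticeship Credit: $94,700 is at or below the $308,300 threshold, so the full $2,100 applies.
Child Tax Credit: $94,700 is below the $95,400 cutoff, so the full $3,025 applies.
Total: $4,250 + $2,100 + $3,025 = $9,375.

$9,375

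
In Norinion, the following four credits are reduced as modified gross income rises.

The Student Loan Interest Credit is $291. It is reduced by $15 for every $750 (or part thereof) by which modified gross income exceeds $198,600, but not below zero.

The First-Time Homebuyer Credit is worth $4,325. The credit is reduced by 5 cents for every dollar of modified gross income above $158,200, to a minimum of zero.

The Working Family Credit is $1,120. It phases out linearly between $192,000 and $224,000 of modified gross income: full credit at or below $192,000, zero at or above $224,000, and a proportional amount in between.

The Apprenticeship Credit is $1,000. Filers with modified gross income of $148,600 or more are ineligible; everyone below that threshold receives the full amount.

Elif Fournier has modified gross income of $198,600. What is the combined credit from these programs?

$3,485

Student Loan Interest Credit: $198,600 is at or below the $198,600 threshold, so the full $291 applies.
First-Time Homebuyer Credit: 5% of the $40,400 excess over $158,200 is $2,020; credit = $4,325 − $2,020 = $2,305.
Working Family Credit: $198,600 is $6,600 into a $32,000 phase-out range, leaving 25,400/32,000 of the credit: $1,120 × 25,400/32,000 = $889.
Apprenticeship Credit: $198,600 meets or exceeds the $148,600 cutoff, so the credit is $0.
Total: $291 + $2,305 + $889 + $0 = $3,485.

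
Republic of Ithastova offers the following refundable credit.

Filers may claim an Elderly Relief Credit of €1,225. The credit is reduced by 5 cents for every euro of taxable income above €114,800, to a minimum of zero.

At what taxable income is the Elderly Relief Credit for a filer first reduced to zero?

€139,300

The credit falls by 5% of each euro above €114,800, so it reaches zero when the excess is €1,225 / 5% = €24,500: income = €114,800 + €24,500 = €139,300.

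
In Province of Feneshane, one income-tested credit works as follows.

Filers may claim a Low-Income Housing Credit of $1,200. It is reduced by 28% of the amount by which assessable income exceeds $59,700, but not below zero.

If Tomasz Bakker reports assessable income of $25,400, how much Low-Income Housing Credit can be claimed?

Low-Income Housing Credit: $25,400 is at or below the $59,700 threshold, so the full $1,200 applies.

$1,200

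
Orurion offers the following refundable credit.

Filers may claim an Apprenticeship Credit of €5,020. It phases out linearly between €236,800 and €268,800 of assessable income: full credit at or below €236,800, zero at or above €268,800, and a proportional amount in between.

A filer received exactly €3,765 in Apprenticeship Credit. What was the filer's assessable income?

€244,800

€3,765 is 3,765/5,020 of the full €5,020, so 1,255/5,020 of the €32,000 range has been used: income = €236,800 + €32,000 × 1,255/5,020 = €244,800.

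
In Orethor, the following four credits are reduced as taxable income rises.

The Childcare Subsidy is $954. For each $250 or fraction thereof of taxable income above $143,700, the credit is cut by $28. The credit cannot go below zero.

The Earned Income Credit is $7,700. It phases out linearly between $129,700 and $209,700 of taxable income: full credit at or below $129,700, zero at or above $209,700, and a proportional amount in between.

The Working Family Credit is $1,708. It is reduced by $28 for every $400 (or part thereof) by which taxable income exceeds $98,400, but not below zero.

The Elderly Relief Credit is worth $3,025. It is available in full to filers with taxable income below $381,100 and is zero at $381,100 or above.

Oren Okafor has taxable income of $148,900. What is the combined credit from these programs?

$9,243

Childcare Subsidy: income exceeds $143,700 by $5,200, which is 21 full-or-partial $250 increments; reduction = 21 × $28 = $588, leaving $366.
Earned Income Credit: $148,900 is $19,200 into a $80,000 phase-out range, leaving 60,800/80,000 of the credit: $7,700 × 60,800/80,000 = $5,852.
Working Family Credit: income exceeds $98,400 by $50,500 → 127 increments × $28 = $3,556 ≥ base, so the credit is $0.
Elderly Relief Credit: $148,900 is below the $381,100 cutoff, so the full $3,025 applies.
Total: $366 + $5,852 + $0 + $3,025 = $9,243.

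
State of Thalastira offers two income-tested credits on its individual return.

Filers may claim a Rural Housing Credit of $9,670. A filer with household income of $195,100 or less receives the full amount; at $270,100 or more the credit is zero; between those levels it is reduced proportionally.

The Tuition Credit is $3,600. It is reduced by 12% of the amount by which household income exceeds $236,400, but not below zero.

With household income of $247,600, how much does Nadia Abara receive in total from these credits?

$5,157

Rural Housing Credit: $247,600 is $52,500 into a $75,000 phase-out range, leaving 22,500/75,000 of the credit: $9,670 × 22,500/75,000 = $2,901.
Tuition Credit: 12% of the $11,200 excess over $236,400 is $1,344; credit = $3,600 − $1,344 = $2,256.
Total: $2,901 + $2,256 = $5,157.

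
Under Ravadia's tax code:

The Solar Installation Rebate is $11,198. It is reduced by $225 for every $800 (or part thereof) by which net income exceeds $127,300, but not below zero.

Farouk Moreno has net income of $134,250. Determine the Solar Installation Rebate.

Solar Installation Rebate: income exceeds $127,300 by $6,950, which is 9 full-or-partial $800 increments; reduction = 9 × $225 = $2,025, leaving $9,173.

$9,173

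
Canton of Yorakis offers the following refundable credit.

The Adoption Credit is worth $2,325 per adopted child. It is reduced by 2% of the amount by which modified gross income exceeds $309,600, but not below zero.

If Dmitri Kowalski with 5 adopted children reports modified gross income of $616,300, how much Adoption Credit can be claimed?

Adoption Credit: base = 5 × $2,325 = $11,625. 2% of the $306,700 excess over $309,600 is $6,134; credit = $11,625 − $6,134 = $5,491.

$5,491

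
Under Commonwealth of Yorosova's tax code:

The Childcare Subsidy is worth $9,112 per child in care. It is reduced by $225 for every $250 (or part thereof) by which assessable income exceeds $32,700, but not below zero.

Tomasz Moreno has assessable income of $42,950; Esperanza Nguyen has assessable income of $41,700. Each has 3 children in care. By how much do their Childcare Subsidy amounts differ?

$1,125

Tomasz ($42,950): Childcare Subsidy: base = 3 × $9,112 = $27,336. income exceeds $32,700 by $10,250, which is 41 full-or-partial $250 increments; reduction = 41 × $225 = $9,225, leaving $18,111.
Esperanza ($41,700): Childcare Subsidy: base = 3 × $9,112 = $27,336. income exceeds $32,700 by $9,000, which is 36 full-or-partial $250 increments; reduction = 36 × $225 = $8,100, leaving $19,236.
Difference: |$18,111 − $19,236| = $1,125.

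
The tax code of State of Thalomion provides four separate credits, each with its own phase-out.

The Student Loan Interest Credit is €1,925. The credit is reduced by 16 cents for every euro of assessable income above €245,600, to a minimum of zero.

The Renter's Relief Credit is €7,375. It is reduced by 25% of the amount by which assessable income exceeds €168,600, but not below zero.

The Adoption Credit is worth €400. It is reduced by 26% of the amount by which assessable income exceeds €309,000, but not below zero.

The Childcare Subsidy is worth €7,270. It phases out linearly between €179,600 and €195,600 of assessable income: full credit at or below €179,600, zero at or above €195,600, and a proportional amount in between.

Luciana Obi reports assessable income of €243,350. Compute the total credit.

Student Loan Interest Credit: €243,350 is at or below the €245,600 threshold, so the full €1,925 applies.
Renter's Relief Credit: 25% of the €74,750 excess over €168,600 is €18,687.50 ≥ base, so the credit is €0.
Adoption Credit: €243,350 is at or below the €309,000 threshold, so the full €400 applies.
Childcare Subsidy: €243,350 is at or above €195,600, so the credit is €0.
Total: €1,925 + €0 + €400 + €0 = €2,325.

€2,325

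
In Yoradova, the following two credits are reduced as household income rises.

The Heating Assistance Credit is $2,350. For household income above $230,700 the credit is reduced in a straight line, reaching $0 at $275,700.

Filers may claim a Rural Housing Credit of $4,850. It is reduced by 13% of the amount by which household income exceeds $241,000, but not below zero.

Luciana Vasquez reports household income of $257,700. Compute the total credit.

$3,619

Heating Assistance Credit: $257,700 is $27,000 into a $45,000 phase-out range, leaving 18,000/45,000 of the credit: $2,350 × 18,000/45,000 = $940.
Rural Housing Credit: 13% of the $16,700 excess over $241,000 is $2,171; credit = $4,850 − $2,171 = $2,679.
Total: $940 + $2,679 = $3,619.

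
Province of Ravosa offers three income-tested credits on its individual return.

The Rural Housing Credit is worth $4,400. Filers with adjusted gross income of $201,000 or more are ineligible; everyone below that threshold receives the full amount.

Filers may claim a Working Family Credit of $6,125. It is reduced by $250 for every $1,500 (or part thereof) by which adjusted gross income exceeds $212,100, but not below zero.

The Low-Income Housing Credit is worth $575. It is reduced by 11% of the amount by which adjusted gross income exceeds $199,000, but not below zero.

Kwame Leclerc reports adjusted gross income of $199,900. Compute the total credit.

Rural Housing Credit: $199,900 is below the $201,000 cutoff, so the full $4,400 applies.
Working Family Credit: $199,900 is at or below the $212,100 threshold, so the full $6,125 applies.
Low-Income Housing Credit: 11% of the $900 excess over $199,000 is $99; credit = $575 − $99 = $476.
Total: $4,400 + $6,125 + $476 = $11,001.

$11,001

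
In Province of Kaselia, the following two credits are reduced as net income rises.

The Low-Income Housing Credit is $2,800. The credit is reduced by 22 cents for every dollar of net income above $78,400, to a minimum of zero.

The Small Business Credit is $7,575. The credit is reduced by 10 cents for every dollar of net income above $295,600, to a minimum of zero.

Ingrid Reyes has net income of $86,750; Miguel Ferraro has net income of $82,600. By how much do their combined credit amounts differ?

$913

Ingrid ($86,750): Low-Income Housing Credit: 22% of the $8,350 excess over $78,400 is $1,837; credit = $2,800 − $1,837 = $963. Small Business Credit: $86,750 is at or below the $295,600 threshold, so the full $7,575 applies. total $963 + $7,575 = $8,538
Miguel ($82,600): Low-Income Housing Credit: 22% of the $4,200 excess over $78,400 is $924; credit = $2,800 − $924 = $1,876. Small Business Credit: $82,600 is at or below the $295,600 threshold, so the full $7,575 applies. total $1,876 + $7,575 = $9,451
Difference: |$8,538 − $9,451| = $913.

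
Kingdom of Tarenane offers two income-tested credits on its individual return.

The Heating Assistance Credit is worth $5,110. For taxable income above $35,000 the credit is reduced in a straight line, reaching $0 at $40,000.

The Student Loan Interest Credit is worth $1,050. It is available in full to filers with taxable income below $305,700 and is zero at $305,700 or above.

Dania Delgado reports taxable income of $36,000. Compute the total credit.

$5,138

Heating Assistance Credit: $36,000 is $1,000 into a $5,000 phase-out range, leaving 4,000/5,000 of the credit: $5,110 × 4,000/5,000 = $4,088.
Student Loan Interest Credit: $36,000 is below the $305,700 cutoff, so the full $1,050 applies.
Total: $4,088 + $1,050 = $5,138.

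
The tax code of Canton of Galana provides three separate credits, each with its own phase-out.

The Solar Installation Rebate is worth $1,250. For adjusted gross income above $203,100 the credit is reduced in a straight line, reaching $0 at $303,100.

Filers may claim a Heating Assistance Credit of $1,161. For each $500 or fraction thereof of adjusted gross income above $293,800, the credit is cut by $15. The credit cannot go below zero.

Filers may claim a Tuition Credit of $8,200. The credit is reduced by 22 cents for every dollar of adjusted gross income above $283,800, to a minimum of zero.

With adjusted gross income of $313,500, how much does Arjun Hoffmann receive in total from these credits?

$2,227

Solar Installation Rebate: $313,500 is at or above $303,100, so the credit is $0.
Heating Assistance Credit: income exceeds $293,800 by $19,700, which is 40 full-or-partial $500 increments; reduction = 40 × $15 = $600, leaving $561.
Tuition Credit: 22% of the $29,700 excess over $283,800 is $6,534; credit = $8,200 − $6,534 = $1,666.
Total: $0 + $561 + $1,666 = $2,227.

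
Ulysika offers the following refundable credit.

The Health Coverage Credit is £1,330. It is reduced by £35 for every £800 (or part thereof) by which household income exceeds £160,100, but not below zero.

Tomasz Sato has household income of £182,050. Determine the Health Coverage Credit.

Health Coverage Credit: income exceeds £160,100 by £21,950, which is 28 full-or-partial £800 increments; reduction = 28 × £35 = £980, leaving £350.

£350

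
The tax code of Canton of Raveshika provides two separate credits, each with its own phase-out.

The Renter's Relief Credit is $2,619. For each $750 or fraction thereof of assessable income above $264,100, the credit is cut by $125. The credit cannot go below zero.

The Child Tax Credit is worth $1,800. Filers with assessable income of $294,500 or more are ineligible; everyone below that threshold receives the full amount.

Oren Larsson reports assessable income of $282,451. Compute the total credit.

$1,800

Renter's Relief Credit: income exceeds $264,100 by $18,351 → 25 increments × $125 = $3,125 ≥ base, so the credit is $0.
Child Tax Credit: $282,451 is below the $294,500 cutoff, so the full $1,800 applies.
Total: $0 + $1,800 = $1,800.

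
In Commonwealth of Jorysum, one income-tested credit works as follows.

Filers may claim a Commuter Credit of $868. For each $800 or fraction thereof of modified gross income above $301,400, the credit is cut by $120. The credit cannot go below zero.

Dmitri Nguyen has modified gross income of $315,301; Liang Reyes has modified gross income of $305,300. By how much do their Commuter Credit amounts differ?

Dmitri ($315,301): Commuter Credit: income exceeds $301,400 by $13,901 → 18 increments × $120 = $2,160 ≥ base, so the credit is $0.
Liang ($305,300): Commuter Credit: income exceeds $301,400 by $3,900, which is 5 full-or-partial $800 increments; reduction = 5 × $120 = $600, leaving $268.
Difference: |$0 − $268| = $268.

$268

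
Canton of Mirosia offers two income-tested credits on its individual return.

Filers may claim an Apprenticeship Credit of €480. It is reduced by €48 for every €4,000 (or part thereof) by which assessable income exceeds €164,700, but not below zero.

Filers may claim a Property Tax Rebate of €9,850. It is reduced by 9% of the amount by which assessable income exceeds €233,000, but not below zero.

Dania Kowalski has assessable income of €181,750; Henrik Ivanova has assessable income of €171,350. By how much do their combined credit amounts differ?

Dania (€181,750): Apprenticeship Credit: income exceeds €164,700 by €17,050, which is 5 full-or-partial €4,000 increments; reduction = 5 × €48 = €240, leaving €240. Property Tax Rebate: €181,750 is at or below the €233,000 threshold, so the full €9,850 applies. total €240 + €9,850 = €10,090
Henrik (€171,350): Apprenticeship Credit: income exceeds €164,700 by €6,650, which is 2 full-or-partial €4,000 increments; reduction = 2 × €48 = €96, leaving €384. Property Tax Rebate: €171,350 is at or below the €233,000 threshold, so the full €9,850 applies. total €384 + €9,850 = €10,234
Difference: |€10,090 − €10,234| = €144.

€144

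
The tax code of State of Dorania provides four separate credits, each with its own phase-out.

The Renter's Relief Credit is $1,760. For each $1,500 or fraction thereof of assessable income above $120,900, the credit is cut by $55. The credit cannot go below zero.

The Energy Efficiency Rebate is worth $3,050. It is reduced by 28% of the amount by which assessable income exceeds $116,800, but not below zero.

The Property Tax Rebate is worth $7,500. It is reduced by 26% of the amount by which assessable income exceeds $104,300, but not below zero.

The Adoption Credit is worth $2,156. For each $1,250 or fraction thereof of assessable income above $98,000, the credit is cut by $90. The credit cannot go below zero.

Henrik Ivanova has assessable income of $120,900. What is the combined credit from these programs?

Renter's Relief Credit: $120,900 is at or below the $120,900 threshold, so the full $1,760 applies.
Energy Efficiency Rebate: 28% of the $4,100 excess over $116,800 is $1,148; credit = $3,050 − $1,148 = $1,902.
Property Tax Rebate: 26% of the $16,600 excess over $104,300 is $4,316; credit = $7,500 − $4,316 = $3,184.
Adoption Credit: income exceeds $98,000 by $22,900, which is 19 full-or-partial $1,250 increments; reduction = 19 × $90 = $1,710, leaving $446.
Total: $1,760 + $1,902 + $3,184 + $446 = $7,292.

$7,292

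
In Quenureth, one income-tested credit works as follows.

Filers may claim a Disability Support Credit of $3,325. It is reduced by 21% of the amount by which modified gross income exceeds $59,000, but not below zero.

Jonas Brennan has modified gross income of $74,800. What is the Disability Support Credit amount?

Disability Support Credit: 21% of the $15,800 excess over $59,000 is $3,318; credit = $3,325 − $3,318 = $7.

$7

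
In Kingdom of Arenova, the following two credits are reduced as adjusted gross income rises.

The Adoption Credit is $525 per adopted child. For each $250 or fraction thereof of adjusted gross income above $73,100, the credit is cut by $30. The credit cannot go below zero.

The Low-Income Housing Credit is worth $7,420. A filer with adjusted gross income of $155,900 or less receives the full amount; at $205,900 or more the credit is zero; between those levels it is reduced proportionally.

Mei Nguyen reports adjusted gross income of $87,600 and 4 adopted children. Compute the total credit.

$7,780

Adoption Credit: base = 4 × $525 = $2,100. income exceeds $73,100 by $14,500, which is 58 full-or-partial $250 increments; reduction = 58 × $30 = $1,740, leaving $360.
Low-Income Housing Credit: $87,600 is at or below the $155,900 threshold, so the full $7,420 applies.
Total: $360 + $7,420 = $7,780.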